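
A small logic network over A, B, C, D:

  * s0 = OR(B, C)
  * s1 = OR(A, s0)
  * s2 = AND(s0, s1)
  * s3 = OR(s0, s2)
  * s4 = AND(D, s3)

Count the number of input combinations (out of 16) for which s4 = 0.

s4 = AND(D, s3) must be 0, so at least one of D, s3 is 0.
Enumerating the 16 input combinations, 10 give s4 = 0 and 6 give s4 = 1.

10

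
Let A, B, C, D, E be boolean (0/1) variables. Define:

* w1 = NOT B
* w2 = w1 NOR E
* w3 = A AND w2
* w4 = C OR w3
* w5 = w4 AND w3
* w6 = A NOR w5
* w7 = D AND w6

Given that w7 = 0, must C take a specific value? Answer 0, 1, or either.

either

Both values of C occur among assignments with w7 = 0:
  C=0: A=0, B=0, C=0, D=0, E=0
  C=1: A=0, B=0, C=1, D=0, E=0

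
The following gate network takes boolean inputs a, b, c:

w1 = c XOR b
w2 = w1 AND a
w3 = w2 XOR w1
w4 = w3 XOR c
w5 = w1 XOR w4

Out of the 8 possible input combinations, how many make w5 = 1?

4

w5 = w1 XOR w4 must be 1, so w1 and w4 differ.
Enumerating the 8 input combinations, 4 give w5 = 1 and 4 give w5 = 0.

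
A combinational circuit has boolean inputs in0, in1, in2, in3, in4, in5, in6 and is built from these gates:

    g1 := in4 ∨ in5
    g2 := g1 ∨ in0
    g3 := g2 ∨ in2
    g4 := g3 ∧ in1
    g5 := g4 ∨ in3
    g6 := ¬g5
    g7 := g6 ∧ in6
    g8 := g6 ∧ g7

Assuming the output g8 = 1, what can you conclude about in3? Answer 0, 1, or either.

0

g8 = g6 ∧ g7 must be 1, so both g6 = 1 and g7 = 1.
Every assignment with g8 = 1 has in3 = 0; there are 17 such assignment(s).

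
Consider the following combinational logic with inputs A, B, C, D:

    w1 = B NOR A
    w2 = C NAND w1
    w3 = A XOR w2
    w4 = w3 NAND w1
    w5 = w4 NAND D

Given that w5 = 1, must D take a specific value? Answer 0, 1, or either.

Both values of D occur among assignments with w5 = 1:
  D=0: A=0, B=0, C=0, D=0
  D=1: A=0, B=0, C=0, D=1

either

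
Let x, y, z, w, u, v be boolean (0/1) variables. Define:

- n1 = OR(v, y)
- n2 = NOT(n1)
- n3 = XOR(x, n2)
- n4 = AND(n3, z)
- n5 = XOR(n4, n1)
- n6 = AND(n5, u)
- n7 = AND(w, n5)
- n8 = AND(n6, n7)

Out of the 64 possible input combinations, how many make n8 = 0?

n8 = AND(n6, n7) must be 0, so at least one of n6, n7 is 0.
Enumerating the 64 input combinations, 54 give n8 = 0 and 10 give n8 = 1.

54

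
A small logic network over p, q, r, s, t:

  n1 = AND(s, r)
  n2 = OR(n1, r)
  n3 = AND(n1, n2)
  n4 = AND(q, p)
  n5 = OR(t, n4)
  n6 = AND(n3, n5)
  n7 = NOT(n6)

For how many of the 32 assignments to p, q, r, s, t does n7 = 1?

n7 = NOT(n6) must be 1, so n6 = 0.
n6 = AND(n3, n5) must be 0, so at least one of n3, n5 is 0.
Enumerating the 32 input combinations, 27 give n7 = 1 and 5 give n7 = 0.

27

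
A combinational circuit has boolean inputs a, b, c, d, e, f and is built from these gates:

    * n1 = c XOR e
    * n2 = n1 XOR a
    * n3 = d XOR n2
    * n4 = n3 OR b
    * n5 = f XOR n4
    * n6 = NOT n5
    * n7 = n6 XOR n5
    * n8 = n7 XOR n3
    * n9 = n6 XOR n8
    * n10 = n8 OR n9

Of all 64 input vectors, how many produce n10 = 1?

48

n10 = n8 OR n9 must be 1, so at least one of n8, n9 is 1.
Enumerating the 64 input combinations, 48 give n10 = 1 and 16 give n10 = 0.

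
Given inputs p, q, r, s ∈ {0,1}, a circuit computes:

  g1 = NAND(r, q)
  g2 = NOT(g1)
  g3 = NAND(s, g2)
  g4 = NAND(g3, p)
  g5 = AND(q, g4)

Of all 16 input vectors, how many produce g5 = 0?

11

g5 = AND(q, g4) must be 0, so at least one of q, g4 is 0.
Enumerating the 16 input combinations, 11 give g5 = 0 and 5 give g5 = 1.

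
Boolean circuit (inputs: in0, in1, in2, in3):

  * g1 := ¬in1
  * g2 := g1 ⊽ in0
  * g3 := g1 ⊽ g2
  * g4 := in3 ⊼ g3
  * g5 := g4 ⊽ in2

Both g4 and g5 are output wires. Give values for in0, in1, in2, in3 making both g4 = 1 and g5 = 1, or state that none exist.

no solution exists

Across all 16 input combinations, none give both g4 = 1 and g5 = 1.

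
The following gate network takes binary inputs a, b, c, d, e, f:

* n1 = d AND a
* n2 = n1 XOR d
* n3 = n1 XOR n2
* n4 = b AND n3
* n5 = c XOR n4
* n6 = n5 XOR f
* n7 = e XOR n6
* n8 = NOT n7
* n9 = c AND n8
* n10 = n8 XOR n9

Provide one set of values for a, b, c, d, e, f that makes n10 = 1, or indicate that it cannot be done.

n10 = n8 XOR n9 must be 1, so n8 and n9 differ.
Check with a=0, b=1, c=0, d=1, e=0, f=1:
n1 = d AND a = 1 AND 0 = 0
n2 = n1 XOR d = 0 XOR 1 = 1
n3 = n1 XOR n2 = 0 XOR 1 = 1
n4 = b AND n3 = 1 AND 1 = 1
n5 = c XOR n4 = 0 XOR 1 = 1
n6 = n5 XOR f = 1 XOR 1 = 0
n7 = e XOR n6 = 0 XOR 0 = 0
n8 = NOT n7 = NOT 0 = 1
n9 = c AND n8 = 0 AND 1 = 0
n10 = n8 XOR n9 = 1 XOR 0 = 1
So n10 = 1 as required.

a=0, b=1, c=0, d=1, e=0, f=1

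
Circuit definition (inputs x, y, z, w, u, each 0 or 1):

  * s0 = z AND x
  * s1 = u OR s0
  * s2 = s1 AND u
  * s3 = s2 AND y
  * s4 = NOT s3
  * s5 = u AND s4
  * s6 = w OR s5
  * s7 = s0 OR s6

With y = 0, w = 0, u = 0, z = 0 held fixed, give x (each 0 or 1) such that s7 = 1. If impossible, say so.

no solution exists

With y = 0, w = 0, u = 0, z = 0 fixed, none of the 2 settings of x give s7 = 1.
For example, with x=1:
s0 = z AND x = 0 AND 1 = 0
s1 = u OR s0 = 0 OR 0 = 0
s2 = s1 AND u = 0 AND 0 = 0
s3 = s2 AND y = 0 AND 0 = 0
s4 = NOT s3 = NOT 0 = 1
s5 = u AND s4 = 0 AND 1 = 0
s6 = w OR s5 = 0 OR 0 = 0
s7 = s0 OR s6 = 0 OR 0 = 0
giving s7 = 0 ≠ 1.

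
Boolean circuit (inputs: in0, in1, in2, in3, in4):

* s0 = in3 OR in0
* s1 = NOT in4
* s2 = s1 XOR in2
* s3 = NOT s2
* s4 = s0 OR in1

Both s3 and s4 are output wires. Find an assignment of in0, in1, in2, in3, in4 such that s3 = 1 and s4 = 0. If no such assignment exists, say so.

Check with in0=0 in1=0 in2=0 in3=0 in4=1:
s0 = in3 OR in0 = 0 OR 0 = 0
s1 = NOT in4 = NOT 1 = 0
s2 = s1 XOR in2 = 0 XOR 0 = 0
s3 = NOT s2 = NOT 0 = 1
s4 = s0 OR in1 = 0 OR 0 = 0
So s3 = 1 and s4 = 0.

in0=0 in1=0 in2=0 in3=0 in4=1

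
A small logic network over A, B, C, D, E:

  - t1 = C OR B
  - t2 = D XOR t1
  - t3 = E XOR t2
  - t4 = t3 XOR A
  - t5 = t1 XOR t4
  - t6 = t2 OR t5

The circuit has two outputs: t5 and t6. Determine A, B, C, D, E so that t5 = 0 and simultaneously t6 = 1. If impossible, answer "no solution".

Check with A=1, B=1, C=1, D=0, E=1:
t1 = C OR B = 1 OR 1 = 1
t2 = D XOR t1 = 0 XOR 1 = 1
t3 = E XOR t2 = 1 XOR 1 = 0
t4 = t3 XOR A = 0 XOR 1 = 1
t5 = t1 XOR t4 = 1 XOR 1 = 0
t6 = t2 OR t5 = 1 OR 0 = 1
So t5 = 0 and t6 = 1.

A=1, B=1, C=1, D=0, E=1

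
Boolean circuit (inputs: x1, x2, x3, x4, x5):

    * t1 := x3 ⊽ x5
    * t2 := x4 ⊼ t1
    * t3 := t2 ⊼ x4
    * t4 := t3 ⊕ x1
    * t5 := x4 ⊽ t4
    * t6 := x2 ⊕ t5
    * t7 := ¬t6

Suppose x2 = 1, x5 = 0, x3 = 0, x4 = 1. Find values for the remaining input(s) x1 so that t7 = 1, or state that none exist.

no solution exists

With x2 = 1, x5 = 0, x3 = 0, x4 = 1 fixed, none of the 2 settings of x1 give t7 = 1.
For example, with x1=0:
t1 = x3 ⊽ x5 = 0 ⊽ 0 = 1
t2 = x4 ⊼ t1 = 1 ⊼ 1 = 0
t3 = t2 ⊼ x4 = 0 ⊼ 1 = 1
t4 = t3 ⊕ x1 = 1 ⊕ 0 = 1
t5 = x4 ⊽ t4 = 1 ⊽ 1 = 0
t6 = x2 ⊕ t5 = 1 ⊕ 0 = 1
t7 = ¬t6 = ¬1 = 0
giving t7 = 0 ≠ 1.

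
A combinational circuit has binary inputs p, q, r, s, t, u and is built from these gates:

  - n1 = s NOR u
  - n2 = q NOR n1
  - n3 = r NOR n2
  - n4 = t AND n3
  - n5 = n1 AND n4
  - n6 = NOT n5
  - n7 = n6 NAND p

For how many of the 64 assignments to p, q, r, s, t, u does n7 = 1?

n7 = n6 NAND p must be 1, so at least one of n6, p is 0.
Enumerating the 64 input combinations, 34 give n7 = 1 and 30 give n7 = 0.

34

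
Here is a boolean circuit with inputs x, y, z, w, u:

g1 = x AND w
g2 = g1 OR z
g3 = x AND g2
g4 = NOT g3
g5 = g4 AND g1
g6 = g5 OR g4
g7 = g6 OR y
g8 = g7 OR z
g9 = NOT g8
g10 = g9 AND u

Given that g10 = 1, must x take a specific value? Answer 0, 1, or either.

g10 = g9 AND u must be 1, so both g9 = 1 and u = 1.
g9 = NOT g8 must be 1, so g8 = 0.
g8 = g7 OR z must be 0, so both g7 = 0 and z = 0.
Every assignment with g10 = 1 has x = 1; there are 1 such assignment(s).
  x=1, y=0, z=0, w=1, u=1

1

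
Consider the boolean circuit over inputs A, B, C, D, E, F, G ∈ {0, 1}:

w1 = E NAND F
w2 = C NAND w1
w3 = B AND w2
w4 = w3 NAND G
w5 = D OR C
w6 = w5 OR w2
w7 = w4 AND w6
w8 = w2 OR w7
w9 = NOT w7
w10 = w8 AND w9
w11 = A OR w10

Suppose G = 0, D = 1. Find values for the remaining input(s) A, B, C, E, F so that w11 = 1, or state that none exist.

w11 = A OR w10 must be 1, so at least one of A, w10 is 1.
Check with G = 0, D = 1 and A=1, B=1, C=0, E=0, F=0:
w1 = E NAND F = 0 NAND 0 = 1
w2 = C NAND w1 = 0 NAND 1 = 1
w3 = B AND w2 = 1 AND 1 = 1
w4 = w3 NAND G = 1 NAND 0 = 1
w5 = D OR C = 1 OR 0 = 1
w6 = w5 OR w2 = 1 OR 1 = 1
w7 = w4 AND w6 = 1 AND 1 = 1
w8 = w2 OR w7 = 1 OR 1 = 1
w9 = NOT w7 = NOT 1 = 0
w10 = w8 AND w9 = 1 AND 0 = 0
w11 = A OR w10 = 1 OR 0 = 1
So w11 = 1.

A=1, B=1, C=0, E=0, F=0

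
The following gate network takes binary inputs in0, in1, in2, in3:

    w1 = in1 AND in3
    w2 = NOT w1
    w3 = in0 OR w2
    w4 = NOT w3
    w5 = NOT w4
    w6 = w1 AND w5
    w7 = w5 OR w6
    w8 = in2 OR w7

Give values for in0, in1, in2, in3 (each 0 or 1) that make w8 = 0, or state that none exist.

in0=0, in1=1, in2=0, in3=1

Check with in0=0, in1=1, in2=0, in3=1:
w1 = in1 AND in3 = 1 AND 1 = 1
w2 = NOT w1 = NOT 1 = 0
w3 = in0 OR w2 = 0 OR 0 = 0
w4 = NOT w3 = NOT 0 = 1
w5 = NOT w4 = NOT 1 = 0
w6 = w1 AND w5 = 1 AND 0 = 0
w7 = w5 OR w6 = 0 OR 0 = 0
w8 = in2 OR w7 = 0 OR 0 = 0
So w8 = 0 as required.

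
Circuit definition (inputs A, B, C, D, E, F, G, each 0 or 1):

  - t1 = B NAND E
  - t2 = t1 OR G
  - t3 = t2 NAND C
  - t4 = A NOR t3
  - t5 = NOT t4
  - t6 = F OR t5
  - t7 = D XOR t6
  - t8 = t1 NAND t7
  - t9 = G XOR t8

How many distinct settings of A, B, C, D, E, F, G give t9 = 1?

t9 = G XOR t8 must be 1, so G and t8 differ.
Enumerating the 128 input combinations, 64 give t9 = 1 and 64 give t9 = 0.

64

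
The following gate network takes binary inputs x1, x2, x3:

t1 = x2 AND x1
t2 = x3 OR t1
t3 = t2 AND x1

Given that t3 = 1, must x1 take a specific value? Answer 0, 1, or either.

t3 = t2 AND x1 must be 1, so both t2 = 1 and x1 = 1.
Every assignment with t3 = 1 has x1 = 1; there are 3 such assignment(s).
  x1=1, x2=0, x3=1
  x1=1, x2=1, x3=0
  x1=1, x2=1, x3=1

1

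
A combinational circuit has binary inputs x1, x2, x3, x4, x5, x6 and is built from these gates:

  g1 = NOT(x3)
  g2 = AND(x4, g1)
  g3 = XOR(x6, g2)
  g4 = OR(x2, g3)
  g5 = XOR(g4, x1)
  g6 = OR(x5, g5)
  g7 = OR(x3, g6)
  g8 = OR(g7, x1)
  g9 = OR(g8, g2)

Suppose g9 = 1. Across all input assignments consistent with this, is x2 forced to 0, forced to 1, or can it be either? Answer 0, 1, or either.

Both values of x2 occur among assignments with g9 = 1:
  x2=0: x1=0, x2=0, x3=0, x4=0, x5=0, x6=1
  x2=1: x1=0, x2=1, x3=0, x4=0, x5=0, x6=0

either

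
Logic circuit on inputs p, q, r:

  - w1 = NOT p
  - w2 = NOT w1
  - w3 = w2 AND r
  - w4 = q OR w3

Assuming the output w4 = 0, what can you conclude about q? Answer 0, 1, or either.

w4 = q OR w3 must be 0, so both q = 0 and w3 = 0.
w3 = w2 AND r must be 0, so at least one of w2, r is 0.
Every assignment with w4 = 0 has q = 0; there are 3 such assignment(s).
  p=0, q=0, r=0
  p=0, q=0, r=1
  p=1, q=0, r=0

0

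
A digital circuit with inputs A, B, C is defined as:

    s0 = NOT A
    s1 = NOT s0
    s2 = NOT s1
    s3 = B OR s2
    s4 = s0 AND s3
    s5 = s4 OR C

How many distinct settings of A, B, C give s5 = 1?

s5 = s4 OR C must be 1, so at least one of s4, C is 1.
Satisfying assignments:
  A=0, B=0, C=0
  A=0, B=0, C=1
  A=0, B=1, C=0
  A=0, B=1, C=1
  A=1, B=0, C=1
  A=1, B=1, C=1

6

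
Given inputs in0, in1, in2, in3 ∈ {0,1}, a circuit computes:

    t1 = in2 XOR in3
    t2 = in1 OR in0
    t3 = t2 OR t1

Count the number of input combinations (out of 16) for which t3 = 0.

t3 = t2 OR t1 must be 0, so both t2 = 0 and t1 = 0.
t2 = in1 OR in0 must be 0, so both in1 = 0 and in0 = 0.
t1 = in2 XOR in3 must be 0, so in2 and in3 are equal.
Satisfying assignments:
  in0=0, in1=0, in2=0, in3=0
  in0=0, in1=0, in2=1, in3=1

2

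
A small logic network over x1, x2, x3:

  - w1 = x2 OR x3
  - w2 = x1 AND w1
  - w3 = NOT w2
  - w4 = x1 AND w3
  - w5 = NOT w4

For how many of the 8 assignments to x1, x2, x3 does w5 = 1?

7

w5 = NOT w4 must be 1, so w4 = 0.
Enumerating the 8 input combinations, 7 give w5 = 1 and 1 give w5 = 0.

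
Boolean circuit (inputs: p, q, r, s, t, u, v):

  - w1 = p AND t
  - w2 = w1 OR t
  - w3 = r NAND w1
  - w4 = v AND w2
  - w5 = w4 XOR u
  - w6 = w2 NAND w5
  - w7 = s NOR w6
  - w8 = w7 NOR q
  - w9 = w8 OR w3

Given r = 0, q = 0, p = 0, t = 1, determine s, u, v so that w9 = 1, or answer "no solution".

w9 = w8 OR w3 must be 1, so at least one of w8, w3 is 1.
Check with r = 0, q = 0, p = 0, t = 1 and s=1, u=0, v=1:
w1 = p AND t = 0 AND 1 = 0
w2 = w1 OR t = 0 OR 1 = 1
w3 = r NAND w1 = 0 NAND 0 = 1
w4 = v AND w2 = 1 AND 1 = 1
w5 = w4 XOR u = 1 XOR 0 = 1
w6 = w2 NAND w5 = 1 NAND 1 = 0
w7 = s NOR w6 = 1 NOR 0 = 0
w8 = w7 NOR q = 0 NOR 0 = 1
w9 = w8 OR w3 = 1 OR 1 = 1
So w9 = 1.

s=1, u=0, v=1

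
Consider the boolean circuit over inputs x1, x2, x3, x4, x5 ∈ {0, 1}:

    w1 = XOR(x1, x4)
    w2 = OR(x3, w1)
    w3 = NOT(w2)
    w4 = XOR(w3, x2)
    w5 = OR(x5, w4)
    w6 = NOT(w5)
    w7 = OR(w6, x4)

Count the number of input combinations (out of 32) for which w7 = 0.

w7 = OR(w6, x4) must be 0, so both w6 = 0 and x4 = 0.
Enumerating the 32 input combinations, 12 give w7 = 0 and 20 give w7 = 1.

12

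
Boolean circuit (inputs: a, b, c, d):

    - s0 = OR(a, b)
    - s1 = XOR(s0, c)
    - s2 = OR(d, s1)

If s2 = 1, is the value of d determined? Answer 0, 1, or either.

Both values of d occur among assignments with s2 = 1:
  d=0: a=0, b=0, c=1, d=0
  d=1: a=0, b=0, c=0, d=1

either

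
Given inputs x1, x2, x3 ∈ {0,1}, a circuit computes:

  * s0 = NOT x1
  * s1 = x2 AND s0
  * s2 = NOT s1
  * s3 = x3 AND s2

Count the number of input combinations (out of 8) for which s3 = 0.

5

s3 = x3 AND s2 must be 0, so at least one of x3, s2 is 0.
Enumerating the 8 input combinations, 5 give s3 = 0 and 3 give s3 = 1.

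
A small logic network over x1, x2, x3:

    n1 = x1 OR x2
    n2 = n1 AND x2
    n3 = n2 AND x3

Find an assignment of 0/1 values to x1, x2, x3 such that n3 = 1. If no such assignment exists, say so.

x1=0 x2=1 x3=1

n3 = n2 AND x3 must be 1, so both n2 = 1 and x3 = 1.
n2 = n1 AND x2 must be 1, so both n1 = 1 and x2 = 1.
Check with x1=0 x2=1 x3=1:
n1 = x1 OR x2 = 0 OR 1 = 1
n2 = n1 AND x2 = 1 AND 1 = 1
n3 = n2 AND x3 = 1 AND 1 = 1
So n3 = 1 as required.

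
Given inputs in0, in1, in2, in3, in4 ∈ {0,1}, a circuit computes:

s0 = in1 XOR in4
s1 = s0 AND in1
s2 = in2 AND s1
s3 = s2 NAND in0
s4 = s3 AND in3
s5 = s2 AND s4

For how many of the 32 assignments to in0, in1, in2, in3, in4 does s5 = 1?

1

s5 = s2 AND s4 must be 1, so both s2 = 1 and s4 = 1.
s2 = in2 AND s1 must be 1, so both in2 = 1 and s1 = 1.
s4 = s3 AND in3 must be 1, so both s3 = 1 and in3 = 1.
Satisfying assignments:
  in0=0, in1=1, in2=1, in3=1, in4=0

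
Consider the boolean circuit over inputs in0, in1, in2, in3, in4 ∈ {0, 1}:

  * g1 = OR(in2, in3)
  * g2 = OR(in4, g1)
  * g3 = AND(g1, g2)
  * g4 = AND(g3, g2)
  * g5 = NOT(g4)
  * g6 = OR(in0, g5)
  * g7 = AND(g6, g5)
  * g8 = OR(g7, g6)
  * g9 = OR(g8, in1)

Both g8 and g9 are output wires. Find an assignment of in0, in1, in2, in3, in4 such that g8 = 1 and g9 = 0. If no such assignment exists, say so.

no solution exists

Across all 32 input combinations, none give both g8 = 1 and g9 = 0.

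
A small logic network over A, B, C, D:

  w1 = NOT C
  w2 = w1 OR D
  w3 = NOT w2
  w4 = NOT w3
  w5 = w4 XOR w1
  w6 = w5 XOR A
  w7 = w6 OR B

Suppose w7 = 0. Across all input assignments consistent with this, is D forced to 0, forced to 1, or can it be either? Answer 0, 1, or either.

Both values of D occur among assignments with w7 = 0:
  D=0: A=0, B=0, C=0, D=0
  D=1: A=0, B=0, C=0, D=1

either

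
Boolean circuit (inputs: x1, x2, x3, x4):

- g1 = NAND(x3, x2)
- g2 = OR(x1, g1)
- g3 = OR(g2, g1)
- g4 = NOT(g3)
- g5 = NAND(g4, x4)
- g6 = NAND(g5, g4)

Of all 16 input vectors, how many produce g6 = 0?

1

g6 = NAND(g5, g4) must be 0, so both g5 = 1 and g4 = 1.
g5 = NAND(g4, x4) must be 1, so at least one of g4, x4 is 0.
g4 = NOT(g3) must be 1, so g3 = 0.
Satisfying assignments:
  x1=0, x2=1, x3=1, x4=0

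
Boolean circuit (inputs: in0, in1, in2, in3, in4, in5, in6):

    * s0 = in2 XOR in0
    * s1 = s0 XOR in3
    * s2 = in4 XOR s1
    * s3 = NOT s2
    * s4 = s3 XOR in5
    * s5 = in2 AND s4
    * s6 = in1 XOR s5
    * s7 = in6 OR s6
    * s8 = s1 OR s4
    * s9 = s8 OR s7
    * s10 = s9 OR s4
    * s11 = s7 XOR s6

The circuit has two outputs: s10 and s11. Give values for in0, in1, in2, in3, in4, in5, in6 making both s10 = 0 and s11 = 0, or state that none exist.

in0=0 in1=0 in2=0 in3=0 in4=1 in5=0 in6=0

Check with in0=0 in1=0 in2=0 in3=0 in4=1 in5=0 in6=0:
s0 = in2 XOR in0 = 0 XOR 0 = 0
s1 = s0 XOR in3 = 0 XOR 0 = 0
s2 = in4 XOR s1 = 1 XOR 0 = 1
s3 = NOT s2 = NOT 1 = 0
s4 = s3 XOR in5 = 0 XOR 0 = 0
s5 = in2 AND s4 = 0 AND 0 = 0
s6 = in1 XOR s5 = 0 XOR 0 = 0
s7 = in6 OR s6 = 0 OR 0 = 0
s8 = s1 OR s4 = 0 OR 0 = 0
s9 = s8 OR s7 = 0 OR 0 = 0
s10 = s9 OR s4 = 0 OR 0 = 0
s11 = s7 XOR s6 = 0 XOR 0 = 0
So s10 = 0 and s11 = 0.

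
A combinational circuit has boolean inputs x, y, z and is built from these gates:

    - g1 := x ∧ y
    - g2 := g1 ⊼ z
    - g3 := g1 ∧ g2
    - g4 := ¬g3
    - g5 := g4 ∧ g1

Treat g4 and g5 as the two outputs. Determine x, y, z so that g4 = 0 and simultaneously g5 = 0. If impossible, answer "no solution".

x=1, y=1, z=0

Check with x=1, y=1, z=0:
g1 = x ∧ y = 1 ∧ 1 = 1
g2 = g1 ⊼ z = 1 ⊼ 0 = 1
g3 = g1 ∧ g2 = 1 ∧ 1 = 1
g4 = ¬g3 = ¬1 = 0
g5 = g4 ∧ g1 = 0 ∧ 1 = 0
So g4 = 0 and g5 = 0.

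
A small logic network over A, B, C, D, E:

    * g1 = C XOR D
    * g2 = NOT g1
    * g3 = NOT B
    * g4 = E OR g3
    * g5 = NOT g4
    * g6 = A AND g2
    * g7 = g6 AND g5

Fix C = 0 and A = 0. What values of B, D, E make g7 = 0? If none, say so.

B=1 D=1 E=0

Check with C = 0 and A = 0 and B=1, D=1, E=0:
g1 = C XOR D = 0 XOR 1 = 1
g2 = NOT g1 = NOT 1 = 0
g3 = NOT B = NOT 1 = 0
g4 = E OR g3 = 0 OR 0 = 0
g5 = NOT g4 = NOT 0 = 1
g6 = A AND g2 = 0 AND 0 = 0
g7 = g6 AND g5 = 0 AND 1 = 0
So g7 = 0.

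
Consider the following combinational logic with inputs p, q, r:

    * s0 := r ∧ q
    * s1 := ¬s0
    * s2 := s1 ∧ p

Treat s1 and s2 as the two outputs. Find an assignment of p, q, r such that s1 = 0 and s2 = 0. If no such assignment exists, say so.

p=0, q=1, r=1

Check with p=0, q=1, r=1:
s0 = r ∧ q = 1 ∧ 1 = 1
s1 = ¬s0 = ¬1 = 0
s2 = s1 ∧ p = 0 ∧ 0 = 0
So s1 = 0 and s2 = 0.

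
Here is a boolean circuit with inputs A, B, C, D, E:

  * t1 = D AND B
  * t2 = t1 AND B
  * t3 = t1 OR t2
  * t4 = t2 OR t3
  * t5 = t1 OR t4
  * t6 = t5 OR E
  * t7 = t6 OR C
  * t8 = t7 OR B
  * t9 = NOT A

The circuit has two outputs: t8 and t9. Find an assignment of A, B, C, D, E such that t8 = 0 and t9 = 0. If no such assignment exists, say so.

A=1, B=0, C=0, D=0, E=0

Check with A=1, B=0, C=0, D=0, E=0:
t1 = D AND B = 0 AND 0 = 0
t2 = t1 AND B = 0 AND 0 = 0
t3 = t1 OR t2 = 0 OR 0 = 0
t4 = t2 OR t3 = 0 OR 0 = 0
t5 = t1 OR t4 = 0 OR 0 = 0
t6 = t5 OR E = 0 OR 0 = 0
t7 = t6 OR C = 0 OR 0 = 0
t8 = t7 OR B = 0 OR 0 = 0
t9 = NOT A = NOT 1 = 0
So t8 = 0 and t9 = 0.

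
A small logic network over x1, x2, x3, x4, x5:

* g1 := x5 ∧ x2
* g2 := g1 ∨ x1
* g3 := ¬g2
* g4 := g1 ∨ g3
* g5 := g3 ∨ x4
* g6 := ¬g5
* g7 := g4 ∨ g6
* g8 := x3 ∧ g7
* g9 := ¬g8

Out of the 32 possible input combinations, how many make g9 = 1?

19

g9 = ¬g8 must be 1, so g8 = 0.
g8 = x3 ∧ g7 must be 0, so at least one of x3, g7 is 0.
Enumerating the 32 input combinations, 19 give g9 = 1 and 13 give g9 = 0.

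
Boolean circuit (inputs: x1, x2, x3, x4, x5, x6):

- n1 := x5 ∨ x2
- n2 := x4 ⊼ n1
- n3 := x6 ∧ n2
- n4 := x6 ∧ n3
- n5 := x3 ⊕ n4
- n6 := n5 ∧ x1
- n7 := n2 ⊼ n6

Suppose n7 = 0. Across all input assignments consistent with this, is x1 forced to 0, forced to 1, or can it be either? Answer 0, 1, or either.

n7 = n2 ⊼ n6 must be 0, so both n2 = 1 and n6 = 1.
Every assignment with n7 = 0 has x1 = 1; there are 10 such assignment(s).

1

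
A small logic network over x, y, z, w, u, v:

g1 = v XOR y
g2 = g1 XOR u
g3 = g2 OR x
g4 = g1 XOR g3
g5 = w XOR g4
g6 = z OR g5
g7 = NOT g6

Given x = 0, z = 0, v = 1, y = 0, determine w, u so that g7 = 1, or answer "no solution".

g7 = NOT g6 must be 1, so g6 = 0.
Check with x = 0, z = 0, v = 1, y = 0 and w=0, u=0:
g1 = v XOR y = 1 XOR 0 = 1
g2 = g1 XOR u = 1 XOR 0 = 1
g3 = g2 OR x = 1 OR 0 = 1
g4 = g1 XOR g3 = 1 XOR 1 = 0
g5 = w XOR g4 = 0 XOR 0 = 0
g6 = z OR g5 = 0 OR 0 = 0
g7 = NOT g6 = NOT 0 = 1
So g7 = 1.

w=0, u=0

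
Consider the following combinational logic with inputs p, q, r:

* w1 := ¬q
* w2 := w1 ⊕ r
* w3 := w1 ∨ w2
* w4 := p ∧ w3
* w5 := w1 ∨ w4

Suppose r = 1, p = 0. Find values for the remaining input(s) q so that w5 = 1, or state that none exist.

w5 = w1 ∨ w4 must be 1, so at least one of w1, w4 is 1.
Check with r = 1, p = 0 and q=0:
w1 = ¬q = ¬0 = 1
w2 = w1 ⊕ r = 1 ⊕ 1 = 0
w3 = w1 ∨ w2 = 1 ∨ 0 = 1
w4 = p ∧ w3 = 0 ∧ 1 = 0
w5 = w1 ∨ w4 = 1 ∨ 0 = 1
So w5 = 1.

q=0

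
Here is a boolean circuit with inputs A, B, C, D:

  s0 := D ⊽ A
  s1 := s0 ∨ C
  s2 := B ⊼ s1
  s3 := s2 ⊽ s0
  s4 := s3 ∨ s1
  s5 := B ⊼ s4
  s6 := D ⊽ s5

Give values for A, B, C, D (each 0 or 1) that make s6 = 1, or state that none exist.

s6 = D ⊽ s5 must be 1, so both D = 0 and s5 = 0.
s5 = B ⊼ s4 must be 0, so both B = 1 and s4 = 1.
s4 = s3 ∨ s1 must be 1, so at least one of s3, s1 is 1.
Check with A=0 B=1 C=1 D=0:
s0 = D ⊽ A = 0 ⊽ 0 = 1
s1 = s0 ∨ C = 1 ∨ 1 = 1
s2 = B ⊼ s1 = 1 ⊼ 1 = 0
s3 = s2 ⊽ s0 = 0 ⊽ 1 = 0
s4 = s3 ∨ s1 = 0 ∨ 1 = 1
s5 = B ⊼ s4 = 1 ⊼ 1 = 0
s6 = D ⊽ s5 = 0 ⊽ 0 = 1
So s6 = 1 as required.

A=0 B=1 C=1 D=0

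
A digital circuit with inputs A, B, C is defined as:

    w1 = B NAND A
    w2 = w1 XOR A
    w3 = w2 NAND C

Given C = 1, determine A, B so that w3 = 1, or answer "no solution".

A=1 B=0

w3 = w2 NAND C must be 1, so at least one of w2, C is 0.
Check with C = 1 and A=1, B=0:
w1 = B NAND A = 0 NAND 1 = 1
w2 = w1 XOR A = 1 XOR 1 = 0
w3 = w2 NAND C = 0 NAND 1 = 1
So w3 = 1.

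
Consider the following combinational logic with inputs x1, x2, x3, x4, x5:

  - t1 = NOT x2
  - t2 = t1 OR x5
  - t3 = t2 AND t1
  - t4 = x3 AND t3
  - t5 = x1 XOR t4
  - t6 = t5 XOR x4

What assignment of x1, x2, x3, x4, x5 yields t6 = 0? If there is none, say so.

x1=1, x2=1, x3=0, x4=1, x5=0

t6 = t5 XOR x4 must be 0, so t5 and x4 are equal.
Check with x1=1, x2=1, x3=0, x4=1, x5=0:
t1 = NOT x2 = NOT 1 = 0
t2 = t1 OR x5 = 0 OR 0 = 0
t3 = t2 AND t1 = 0 AND 0 = 0
t4 = x3 AND t3 = 0 AND 0 = 0
t5 = x1 XOR t4 = 1 XOR 0 = 1
t6 = t5 XOR x4 = 1 XOR 1 = 0
So t6 = 0 as required.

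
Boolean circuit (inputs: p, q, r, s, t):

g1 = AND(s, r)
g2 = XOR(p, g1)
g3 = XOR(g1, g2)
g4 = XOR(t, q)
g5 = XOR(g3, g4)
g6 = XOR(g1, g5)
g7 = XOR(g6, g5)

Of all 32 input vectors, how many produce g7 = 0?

g7 = XOR(g6, g5) must be 0, so g6 and g5 are equal.
Enumerating the 32 input combinations, 24 give g7 = 0 and 8 give g7 = 1.

24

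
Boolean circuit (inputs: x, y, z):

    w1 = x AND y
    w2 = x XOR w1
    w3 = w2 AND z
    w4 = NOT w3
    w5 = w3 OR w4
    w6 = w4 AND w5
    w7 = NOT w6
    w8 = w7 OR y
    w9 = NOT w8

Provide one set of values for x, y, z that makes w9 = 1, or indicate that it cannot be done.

x=0 y=0 z=1

w9 = NOT w8 must be 1, so w8 = 0.
w8 = w7 OR y must be 0, so both w7 = 0 and y = 0.
w7 = NOT w6 must be 0, so w6 = 1.
Check with x=0 y=0 z=1:
w1 = x AND y = 0 AND 0 = 0
w2 = x XOR w1 = 0 XOR 0 = 0
w3 = w2 AND z = 0 AND 1 = 0
w4 = NOT w3 = NOT 0 = 1
w5 = w3 OR w4 = 0 OR 1 = 1
w6 = w4 AND w5 = 1 AND 1 = 1
w7 = NOT w6 = NOT 1 = 0
w8 = w7 OR y = 0 OR 0 = 0
w9 = NOT w8 = NOT 0 = 1
So w9 = 1 as required.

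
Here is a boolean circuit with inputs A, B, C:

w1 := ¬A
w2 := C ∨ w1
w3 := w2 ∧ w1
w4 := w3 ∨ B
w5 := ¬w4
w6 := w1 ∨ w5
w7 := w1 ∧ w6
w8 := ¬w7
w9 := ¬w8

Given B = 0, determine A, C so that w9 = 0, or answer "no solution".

w9 = ¬w8 must be 0, so w8 = 1.
Check with B = 0 and A=1, C=1:
w1 = ¬A = ¬1 = 0
w2 = C ∨ w1 = 1 ∨ 0 = 1
w3 = w2 ∧ w1 = 1 ∧ 0 = 0
w4 = w3 ∨ B = 0 ∨ 0 = 0
w5 = ¬w4 = ¬0 = 1
w6 = w1 ∨ w5 = 0 ∨ 1 = 1
w7 = w1 ∧ w6 = 0 ∧ 1 = 0
w8 = ¬w7 = ¬0 = 1
w9 = ¬w8 = ¬1 = 0
So w9 = 0.

A=1 C=1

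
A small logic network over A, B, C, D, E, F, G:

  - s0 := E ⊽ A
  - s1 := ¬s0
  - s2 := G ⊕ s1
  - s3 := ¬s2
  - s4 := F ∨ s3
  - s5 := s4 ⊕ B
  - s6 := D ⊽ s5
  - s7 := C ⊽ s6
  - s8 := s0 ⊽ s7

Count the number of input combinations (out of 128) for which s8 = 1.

s8 = s0 ⊽ s7 must be 1, so both s0 = 0 and s7 = 0.
s0 = E ⊽ A must be 0, so at least one of E, A is 1.
Enumerating the 128 input combinations, 60 give s8 = 1 and 68 give s8 = 0.

60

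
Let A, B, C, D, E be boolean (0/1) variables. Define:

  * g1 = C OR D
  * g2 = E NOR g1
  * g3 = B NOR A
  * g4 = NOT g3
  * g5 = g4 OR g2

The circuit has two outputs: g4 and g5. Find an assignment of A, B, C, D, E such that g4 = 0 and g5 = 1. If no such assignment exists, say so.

A=0, B=0, C=0, D=0, E=0

Check with A=0, B=0, C=0, D=0, E=0:
g1 = C OR D = 0 OR 0 = 0
g2 = E NOR g1 = 0 NOR 0 = 1
g3 = B NOR A = 0 NOR 0 = 1
g4 = NOT g3 = NOT 1 = 0
g5 = g4 OR g2 = 0 OR 1 = 1
So g4 = 0 and g5 = 1.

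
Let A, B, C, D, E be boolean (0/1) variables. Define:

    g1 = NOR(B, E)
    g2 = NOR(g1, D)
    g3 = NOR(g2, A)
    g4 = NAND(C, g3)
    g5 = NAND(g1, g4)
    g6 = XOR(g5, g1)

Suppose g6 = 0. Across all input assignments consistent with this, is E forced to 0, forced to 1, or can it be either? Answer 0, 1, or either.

g6 = XOR(g5, g1) must be 0, so g5 and g1 are equal.
Every assignment with g6 = 0 has E = 0; there are 2 such assignment(s).
  A=0, B=0, C=1, D=0, E=0
  A=0, B=0, C=1, D=1, E=0

0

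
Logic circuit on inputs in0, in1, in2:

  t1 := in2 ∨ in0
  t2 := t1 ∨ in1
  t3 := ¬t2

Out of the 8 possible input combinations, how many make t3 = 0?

t3 = ¬t2 must be 0, so t2 = 1.
t2 = t1 ∨ in1 must be 1, so at least one of t1, in1 is 1.
Enumerating the 8 input combinations, 7 give t3 = 0 and 1 give t3 = 1.

7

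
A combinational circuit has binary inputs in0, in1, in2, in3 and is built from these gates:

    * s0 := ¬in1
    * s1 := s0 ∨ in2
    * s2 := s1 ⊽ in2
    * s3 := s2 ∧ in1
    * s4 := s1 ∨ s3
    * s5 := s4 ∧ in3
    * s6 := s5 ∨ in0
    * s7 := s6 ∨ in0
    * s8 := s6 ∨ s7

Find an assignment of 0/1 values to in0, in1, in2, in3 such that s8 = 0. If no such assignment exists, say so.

in0=0, in1=0, in2=0, in3=0

Check with in0=0, in1=0, in2=0, in3=0:
s0 = ¬in1 = ¬0 = 1
s1 = s0 ∨ in2 = 1 ∨ 0 = 1
s2 = s1 ⊽ in2 = 1 ⊽ 0 = 0
s3 = s2 ∧ in1 = 0 ∧ 0 = 0
s4 = s1 ∨ s3 = 1 ∨ 0 = 1
s5 = s4 ∧ in3 = 1 ∧ 0 = 0
s6 = s5 ∨ in0 = 0 ∨ 0 = 0
s7 = s6 ∨ in0 = 0 ∨ 0 = 0
s8 = s6 ∨ s7 = 0 ∨ 0 = 0
So s8 = 0 as required.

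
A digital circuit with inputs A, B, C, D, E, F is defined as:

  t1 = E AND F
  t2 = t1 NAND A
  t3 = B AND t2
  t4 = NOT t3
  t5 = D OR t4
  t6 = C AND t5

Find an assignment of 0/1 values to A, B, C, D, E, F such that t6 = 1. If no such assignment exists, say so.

t6 = C AND t5 must be 1, so both C = 1 and t5 = 1.
t5 = D OR t4 must be 1, so at least one of D, t4 is 1.
Check with A=0 B=0 C=1 D=1 E=1 F=1:
t1 = E AND F = 1 AND 1 = 1
t2 = t1 NAND A = 1 NAND 0 = 1
t3 = B AND t2 = 0 AND 1 = 0
t4 = NOT t3 = NOT 0 = 1
t5 = D OR t4 = 1 OR 1 = 1
t6 = C AND t5 = 1 AND 1 = 1
So t6 = 1 as required.

A=0 B=0 C=1 D=1 E=1 F=1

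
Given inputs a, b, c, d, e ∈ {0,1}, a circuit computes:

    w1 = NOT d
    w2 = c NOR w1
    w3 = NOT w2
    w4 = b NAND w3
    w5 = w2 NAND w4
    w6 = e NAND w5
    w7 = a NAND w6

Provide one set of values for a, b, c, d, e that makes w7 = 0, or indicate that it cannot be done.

a=1 b=0 c=1 d=1 e=0

w7 = a NAND w6 must be 0, so both a = 1 and w6 = 1.
w6 = e NAND w5 must be 1, so at least one of e, w5 is 0.
Check with a=1 b=0 c=1 d=1 e=0:
w1 = NOT d = NOT 1 = 0
w2 = c NOR w1 = 1 NOR 0 = 0
w3 = NOT w2 = NOT 0 = 1
w4 = b NAND w3 = 0 NAND 1 = 1
w5 = w2 NAND w4 = 0 NAND 1 = 1
w6 = e NAND w5 = 0 NAND 1 = 1
w7 = a NAND w6 = 1 NAND 1 = 0
So w7 = 0 as required.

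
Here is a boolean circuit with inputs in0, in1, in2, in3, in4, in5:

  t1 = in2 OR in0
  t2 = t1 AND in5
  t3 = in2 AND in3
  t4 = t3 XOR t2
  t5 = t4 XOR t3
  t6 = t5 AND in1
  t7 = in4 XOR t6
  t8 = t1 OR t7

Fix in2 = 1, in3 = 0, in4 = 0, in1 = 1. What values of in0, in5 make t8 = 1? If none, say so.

in0=0 in5=1

t8 = t1 OR t7 must be 1, so at least one of t1, t7 is 1.
Check with in2 = 1, in3 = 0, in4 = 0, in1 = 1 and in0=0, in5=1:
t1 = in2 OR in0 = 1 OR 0 = 1
t2 = t1 AND in5 = 1 AND 1 = 1
t3 = in2 AND in3 = 1 AND 0 = 0
t4 = t3 XOR t2 = 0 XOR 1 = 1
t5 = t4 XOR t3 = 1 XOR 0 = 1
t6 = t5 AND in1 = 1 AND 1 = 1
t7 = in4 XOR t6 = 0 XOR 1 = 1
t8 = t1 OR t7 = 1 OR 1 = 1
So t8 = 1.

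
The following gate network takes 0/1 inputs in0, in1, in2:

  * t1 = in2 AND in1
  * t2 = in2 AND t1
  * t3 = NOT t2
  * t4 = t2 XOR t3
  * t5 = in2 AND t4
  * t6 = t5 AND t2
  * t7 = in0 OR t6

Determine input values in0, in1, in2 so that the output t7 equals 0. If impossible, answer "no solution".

t7 = in0 OR t6 must be 0, so both in0 = 0 and t6 = 0.
Check with in0=0 in1=0 in2=0:
t1 = in2 AND in1 = 0 AND 0 = 0
t2 = in2 AND t1 = 0 AND 0 = 0
t3 = NOT t2 = NOT 0 = 1
t4 = t2 XOR t3 = 0 XOR 1 = 1
t5 = in2 AND t4 = 0 AND 1 = 0
t6 = t5 AND t2 = 0 AND 0 = 0
t7 = in0 OR t6 = 0 OR 0 = 0
So t7 = 0 as required.

in0=0 in1=0 in2=0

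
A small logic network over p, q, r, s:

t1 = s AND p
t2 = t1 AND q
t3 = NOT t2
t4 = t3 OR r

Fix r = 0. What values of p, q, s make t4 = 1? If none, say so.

p=0, q=1, s=0

Check with r = 0 and p=0, q=1, s=0:
t1 = s AND p = 0 AND 0 = 0
t2 = t1 AND q = 0 AND 1 = 0
t3 = NOT t2 = NOT 0 = 1
t4 = t3 OR r = 1 OR 0 = 1
So t4 = 1.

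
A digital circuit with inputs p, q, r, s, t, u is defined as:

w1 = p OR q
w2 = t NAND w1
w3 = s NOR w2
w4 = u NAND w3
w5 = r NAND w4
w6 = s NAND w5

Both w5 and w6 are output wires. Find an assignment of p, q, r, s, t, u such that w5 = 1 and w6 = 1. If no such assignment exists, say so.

p=1, q=1, r=0, s=0, t=1, u=1

Check with p=1, q=1, r=0, s=0, t=1, u=1:
w1 = p OR q = 1 OR 1 = 1
w2 = t NAND w1 = 1 NAND 1 = 0
w3 = s NOR w2 = 0 NOR 0 = 1
w4 = u NAND w3 = 1 NAND 1 = 0
w5 = r NAND w4 = 0 NAND 0 = 1
w6 = s NAND w5 = 0 NAND 1 = 1
So w5 = 1 and w6 = 1.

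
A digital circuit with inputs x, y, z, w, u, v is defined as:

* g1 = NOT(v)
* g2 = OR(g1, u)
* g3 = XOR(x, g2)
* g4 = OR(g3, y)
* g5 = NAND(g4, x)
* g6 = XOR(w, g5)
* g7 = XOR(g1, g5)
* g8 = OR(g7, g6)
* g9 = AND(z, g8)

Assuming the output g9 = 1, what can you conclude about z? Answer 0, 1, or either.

1

g9 = AND(z, g8) must be 1, so both z = 1 and g8 = 1.
g8 = OR(g7, g6) must be 1, so at least one of g7, g6 is 1.
Every assignment with g9 = 1 has z = 1; there are 23 such assignment(s).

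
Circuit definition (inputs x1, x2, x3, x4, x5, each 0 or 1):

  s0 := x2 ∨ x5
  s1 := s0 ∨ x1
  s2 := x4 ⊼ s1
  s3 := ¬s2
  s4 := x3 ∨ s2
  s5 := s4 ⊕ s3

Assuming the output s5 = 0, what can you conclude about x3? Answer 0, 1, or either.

s5 = s4 ⊕ s3 must be 0, so s4 and s3 are equal.
Every assignment with s5 = 0 has x3 = 1; there are 7 such assignment(s).

1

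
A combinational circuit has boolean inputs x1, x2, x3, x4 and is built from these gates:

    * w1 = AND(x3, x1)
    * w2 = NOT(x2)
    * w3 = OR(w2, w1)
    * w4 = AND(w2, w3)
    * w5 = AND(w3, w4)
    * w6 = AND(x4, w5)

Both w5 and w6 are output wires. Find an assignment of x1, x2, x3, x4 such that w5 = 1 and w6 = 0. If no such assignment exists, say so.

Check with x1=0, x2=0, x3=0, x4=0:
w1 = AND(x3, x1) = AND(0, 0) = 0
w2 = NOT(x2) = NOT 0 = 1
w3 = OR(w2, w1) = OR(1, 0) = 1
w4 = AND(w2, w3) = AND(1, 1) = 1
w5 = AND(w3, w4) = AND(1, 1) = 1
w6 = AND(x4, w5) = AND(0, 1) = 0
So w5 = 1 and w6 = 0.

x1=0, x2=0, x3=0, x4=0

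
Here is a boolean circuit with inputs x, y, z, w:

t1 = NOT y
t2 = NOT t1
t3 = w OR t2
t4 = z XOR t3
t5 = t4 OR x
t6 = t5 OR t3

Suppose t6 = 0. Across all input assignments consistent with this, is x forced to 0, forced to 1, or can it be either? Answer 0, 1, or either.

t6 = t5 OR t3 must be 0, so both t5 = 0 and t3 = 0.
t5 = t4 OR x must be 0, so both t4 = 0 and x = 0.
Every assignment with t6 = 0 has x = 0; there are 1 such assignment(s).
  x=0, y=0, z=0, w=0

0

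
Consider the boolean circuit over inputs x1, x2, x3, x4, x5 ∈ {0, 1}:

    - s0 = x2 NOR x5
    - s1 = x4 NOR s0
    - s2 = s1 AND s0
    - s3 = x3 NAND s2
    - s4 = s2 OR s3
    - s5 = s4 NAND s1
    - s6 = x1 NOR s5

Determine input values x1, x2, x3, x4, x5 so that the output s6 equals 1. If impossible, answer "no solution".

x1=0, x2=0, x3=0, x4=0, x5=1

s6 = x1 NOR s5 must be 1, so both x1 = 0 and s5 = 0.
s5 = s4 NAND s1 must be 0, so both s4 = 1 and s1 = 1.
s4 = s2 OR s3 must be 1, so at least one of s2, s3 is 1.
Check with x1=0, x2=0, x3=0, x4=0, x5=1:
s0 = x2 NOR x5 = 0 NOR 1 = 0
s1 = x4 NOR s0 = 0 NOR 0 = 1
s2 = s1 AND s0 = 1 AND 0 = 0
s3 = x3 NAND s2 = 0 NAND 0 = 1
s4 = s2 OR s3 = 0 OR 1 = 1
s5 = s4 NAND s1 = 1 NAND 1 = 0
s6 = x1 NOR s5 = 0 NOR 0 = 1
So s6 = 1 as required.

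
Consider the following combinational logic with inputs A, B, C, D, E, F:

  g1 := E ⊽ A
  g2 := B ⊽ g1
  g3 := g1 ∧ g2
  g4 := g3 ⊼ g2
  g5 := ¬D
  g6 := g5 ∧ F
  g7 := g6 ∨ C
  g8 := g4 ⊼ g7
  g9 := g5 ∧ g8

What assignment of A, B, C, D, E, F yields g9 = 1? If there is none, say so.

A=0 B=1 C=0 D=0 E=0 F=0

Check with A=0 B=1 C=0 D=0 E=0 F=0:
g1 = E ⊽ A = 0 ⊽ 0 = 1
g2 = B ⊽ g1 = 1 ⊽ 1 = 0
g3 = g1 ∧ g2 = 1 ∧ 0 = 0
g4 = g3 ⊼ g2 = 0 ⊼ 0 = 1
g5 = ¬D = ¬0 = 1
g6 = g5 ∧ F = 1 ∧ 0 = 0
g7 = g6 ∨ C = 0 ∨ 0 = 0
g8 = g4 ⊼ g7 = 1 ⊼ 0 = 1
g9 = g5 ∧ g8 = 1 ∧ 1 = 1
So g9 = 1 as required.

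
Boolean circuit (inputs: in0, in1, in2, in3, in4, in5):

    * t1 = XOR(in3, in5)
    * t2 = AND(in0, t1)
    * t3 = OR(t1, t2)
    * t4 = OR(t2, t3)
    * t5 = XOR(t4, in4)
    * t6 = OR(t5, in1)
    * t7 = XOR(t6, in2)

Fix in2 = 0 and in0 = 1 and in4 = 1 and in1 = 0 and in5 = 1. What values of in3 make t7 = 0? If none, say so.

in3=0

t7 = XOR(t6, in2) must be 0, so t6 and in2 are equal.
Check with in2 = 0 and in0 = 1 and in4 = 1 and in1 = 0 and in5 = 1 and in3=0:
t1 = XOR(in3, in5) = XOR(0, 1) = 1
t2 = AND(in0, t1) = AND(1, 1) = 1
t3 = OR(t1, t2) = OR(1, 1) = 1
t4 = OR(t2, t3) = OR(1, 1) = 1
t5 = XOR(t4, in4) = XOR(1, 1) = 0
t6 = OR(t5, in1) = OR(0, 0) = 0
t7 = XOR(t6, in2) = XOR(0, 0) = 0
So t7 = 0.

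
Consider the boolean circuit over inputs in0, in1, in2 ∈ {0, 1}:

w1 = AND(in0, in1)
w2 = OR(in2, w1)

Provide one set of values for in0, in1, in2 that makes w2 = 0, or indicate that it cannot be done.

w2 = OR(in2, w1) must be 0, so both in2 = 0 and w1 = 0.
Check with in0=1, in1=0, in2=0:
w1 = AND(in0, in1) = AND(1, 0) = 0
w2 = OR(in2, w1) = OR(0, 0) = 0
So w2 = 0 as required.

in0=1, in1=0, in2=0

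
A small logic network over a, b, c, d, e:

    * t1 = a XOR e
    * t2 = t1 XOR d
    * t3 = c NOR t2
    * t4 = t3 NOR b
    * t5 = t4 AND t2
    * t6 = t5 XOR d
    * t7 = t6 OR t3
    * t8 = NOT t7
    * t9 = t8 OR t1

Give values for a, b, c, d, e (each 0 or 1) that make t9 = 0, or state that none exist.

t9 = t8 OR t1 must be 0, so both t8 = 0 and t1 = 0.
t8 = NOT t7 must be 0, so t7 = 1.
t1 = a XOR e must be 0, so a and e are equal.
Check with a=1, b=1, c=0, d=1, e=1:
t1 = a XOR e = 1 XOR 1 = 0
t2 = t1 XOR d = 0 XOR 1 = 1
t3 = c NOR t2 = 0 NOR 1 = 0
t4 = t3 NOR b = 0 NOR 1 = 0
t5 = t4 AND t2 = 0 AND 1 = 0
t6 = t5 XOR d = 0 XOR 1 = 1
t7 = t6 OR t3 = 1 OR 0 = 1
t8 = NOT t7 = NOT 1 = 0
t9 = t8 OR t1 = 0 OR 0 = 0
So t9 = 0 as required.

a=1, b=1, c=0, d=1, e=1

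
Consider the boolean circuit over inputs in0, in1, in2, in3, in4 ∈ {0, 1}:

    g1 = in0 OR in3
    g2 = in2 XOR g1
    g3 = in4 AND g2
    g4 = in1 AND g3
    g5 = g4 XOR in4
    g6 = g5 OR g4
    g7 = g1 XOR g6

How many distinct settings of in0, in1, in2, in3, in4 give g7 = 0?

16

g7 = g1 XOR g6 must be 0, so g1 and g6 are equal.
Enumerating the 32 input combinations, 16 give g7 = 0 and 16 give g7 = 1.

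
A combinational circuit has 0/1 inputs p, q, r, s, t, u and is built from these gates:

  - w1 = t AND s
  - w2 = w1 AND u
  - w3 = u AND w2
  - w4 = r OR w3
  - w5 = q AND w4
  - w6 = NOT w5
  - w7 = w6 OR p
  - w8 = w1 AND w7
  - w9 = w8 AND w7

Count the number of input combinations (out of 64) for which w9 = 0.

51

w9 = w8 AND w7 must be 0, so at least one of w8, w7 is 0.
Enumerating the 64 input combinations, 51 give w9 = 0 and 13 give w9 = 1.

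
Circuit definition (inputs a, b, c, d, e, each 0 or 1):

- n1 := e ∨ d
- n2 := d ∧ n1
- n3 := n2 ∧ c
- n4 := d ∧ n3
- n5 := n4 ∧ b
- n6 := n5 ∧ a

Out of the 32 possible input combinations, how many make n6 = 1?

n6 = n5 ∧ a must be 1, so both n5 = 1 and a = 1.
Satisfying assignments:
  a=1, b=1, c=1, d=1, e=0
  a=1, b=1, c=1, d=1, e=1

2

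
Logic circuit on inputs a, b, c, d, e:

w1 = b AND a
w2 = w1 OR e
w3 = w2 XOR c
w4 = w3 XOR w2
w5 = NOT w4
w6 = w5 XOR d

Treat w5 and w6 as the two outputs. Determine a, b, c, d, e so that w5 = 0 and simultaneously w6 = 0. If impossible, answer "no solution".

a=1, b=1, c=1, d=0, e=1

Check with a=1, b=1, c=1, d=0, e=1:
w1 = b AND a = 1 AND 1 = 1
w2 = w1 OR e = 1 OR 1 = 1
w3 = w2 XOR c = 1 XOR 1 = 0
w4 = w3 XOR w2 = 0 XOR 1 = 1
w5 = NOT w4 = NOT 1 = 0
w6 = w5 XOR d = 0 XOR 0 = 0
So w5 = 0 and w6 = 0.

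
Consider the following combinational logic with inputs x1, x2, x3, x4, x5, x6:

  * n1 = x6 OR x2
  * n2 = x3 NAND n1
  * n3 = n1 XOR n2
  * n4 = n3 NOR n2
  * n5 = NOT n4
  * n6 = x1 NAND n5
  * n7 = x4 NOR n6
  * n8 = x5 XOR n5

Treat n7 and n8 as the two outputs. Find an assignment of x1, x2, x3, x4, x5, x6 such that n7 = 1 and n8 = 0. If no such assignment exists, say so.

x1=1, x2=1, x3=0, x4=0, x5=1, x6=0

Check with x1=1, x2=1, x3=0, x4=0, x5=1, x6=0:
n1 = x6 OR x2 = 0 OR 1 = 1
n2 = x3 NAND n1 = 0 NAND 1 = 1
n3 = n1 XOR n2 = 1 XOR 1 = 0
n4 = n3 NOR n2 = 0 NOR 1 = 0
n5 = NOT n4 = NOT 0 = 1
n6 = x1 NAND n5 = 1 NAND 1 = 0
n7 = x4 NOR n6 = 0 NOR 0 = 1
n8 = x5 XOR n5 = 1 XOR 1 = 0
So n7 = 1 and n8 = 0.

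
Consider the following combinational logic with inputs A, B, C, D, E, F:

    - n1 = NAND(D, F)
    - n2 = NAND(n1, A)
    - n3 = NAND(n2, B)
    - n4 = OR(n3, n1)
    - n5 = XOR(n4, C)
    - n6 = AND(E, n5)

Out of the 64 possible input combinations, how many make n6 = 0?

n6 = AND(E, n5) must be 0, so at least one of E, n5 is 0.
Enumerating the 64 input combinations, 48 give n6 = 0 and 16 give n6 = 1.

48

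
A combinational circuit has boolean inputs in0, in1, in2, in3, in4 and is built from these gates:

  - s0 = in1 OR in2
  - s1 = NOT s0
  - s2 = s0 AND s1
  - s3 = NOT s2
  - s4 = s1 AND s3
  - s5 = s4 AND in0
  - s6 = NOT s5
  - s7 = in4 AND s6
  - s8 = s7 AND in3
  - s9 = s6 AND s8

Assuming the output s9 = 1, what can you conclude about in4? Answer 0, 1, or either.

1

s9 = s6 AND s8 must be 1, so both s6 = 1 and s8 = 1.
Every assignment with s9 = 1 has in4 = 1; there are 7 such assignment(s).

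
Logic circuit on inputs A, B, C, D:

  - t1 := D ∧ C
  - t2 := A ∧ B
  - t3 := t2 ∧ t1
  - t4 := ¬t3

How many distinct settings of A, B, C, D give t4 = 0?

1

t4 = ¬t3 must be 0, so t3 = 1.
t3 = t2 ∧ t1 must be 1, so both t2 = 1 and t1 = 1.
Satisfying assignments:
  A=1, B=1, C=1, D=1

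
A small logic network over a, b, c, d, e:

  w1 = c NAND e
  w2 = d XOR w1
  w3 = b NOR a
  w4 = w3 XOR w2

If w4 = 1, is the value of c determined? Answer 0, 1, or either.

Both values of c occur among assignments with w4 = 1:
  c=0: a=0, b=0, c=0, d=1, e=0
  c=1: a=0, b=0, c=1, d=0, e=1

either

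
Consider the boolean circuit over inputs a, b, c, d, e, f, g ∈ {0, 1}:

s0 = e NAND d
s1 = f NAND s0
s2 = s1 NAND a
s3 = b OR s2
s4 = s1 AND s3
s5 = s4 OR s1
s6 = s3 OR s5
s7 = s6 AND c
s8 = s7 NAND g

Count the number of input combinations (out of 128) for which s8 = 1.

96

s8 = s7 NAND g must be 1, so at least one of s7, g is 0.
Enumerating the 128 input combinations, 96 give s8 = 1 and 32 give s8 = 0.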